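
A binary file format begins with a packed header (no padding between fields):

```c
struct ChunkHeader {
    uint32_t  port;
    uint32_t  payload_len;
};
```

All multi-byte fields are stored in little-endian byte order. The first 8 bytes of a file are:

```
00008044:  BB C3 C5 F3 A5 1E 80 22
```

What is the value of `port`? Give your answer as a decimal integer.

`port` is the first field, at byte offset 0, occupying 4 bytes.
Bytes at offsets 0..3: BB C3 C5 F3.
Little-endian stores the least-significant byte at the lowest address.
Reassemble most-significant byte first: F3 C5 C3 BB → 0xF3C5C3BB.
0xF3C5C3BB = 4089824187.

4089824187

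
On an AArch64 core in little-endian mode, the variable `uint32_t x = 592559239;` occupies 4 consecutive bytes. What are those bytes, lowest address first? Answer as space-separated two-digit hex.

87 BC 51 23

592559239 in hexadecimal, padded to 32 bits, is 0x2351BC87.
Split into bytes (most-significant first): 23 51 BC 87.
In little-endian order the low byte comes first in memory.
So at ascending addresses the bytes are 87 BC 51 23.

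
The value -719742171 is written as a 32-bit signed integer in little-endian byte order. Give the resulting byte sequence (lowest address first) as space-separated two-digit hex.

25 9B 19 D5

Two's complement of -719742171 in 32 bits: 719742171 = 0x2AE664DB; invert → 0xD5199B24; add 1 → 0xD5199B25.
Split into bytes (most-significant first): D5 19 9B 25.
Little-endian stores the least-significant byte at the lowest address.
So at ascending addresses the bytes are 25 9B 19 D5.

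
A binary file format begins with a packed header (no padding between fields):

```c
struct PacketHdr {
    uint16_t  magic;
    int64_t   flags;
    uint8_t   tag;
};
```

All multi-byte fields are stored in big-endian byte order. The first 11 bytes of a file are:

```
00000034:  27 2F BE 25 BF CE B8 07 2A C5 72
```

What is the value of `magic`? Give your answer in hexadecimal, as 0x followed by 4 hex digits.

0x272F

`magic` is the first field, at byte offset 0, occupying 2 bytes.
Bytes at offsets 0..1: 27 2F.
In big-endian order the high byte comes first in memory.
The bytes are already most-significant first: 0x272F.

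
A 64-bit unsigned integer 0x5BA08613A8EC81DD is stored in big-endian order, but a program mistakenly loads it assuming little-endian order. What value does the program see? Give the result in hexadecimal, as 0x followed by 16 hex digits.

Stored big-endian, the bytes at ascending addresses are 5B A0 86 13 A8 EC 81 DD.
Read back as little-endian, the first byte is least significant, giving 0xDD81ECA81386A05B.

0xDD81ECA81386A05B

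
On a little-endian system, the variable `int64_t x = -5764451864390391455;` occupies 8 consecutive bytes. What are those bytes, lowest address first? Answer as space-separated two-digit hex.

61 29 2C 1A 92 8D 00 B0

Two's complement of -5764451864390391455 in 64 bits: 5764451864390391455 = 0x4FFF726DE5D3D69F; invert → 0xB0008D921A2C2960; add 1 → 0xB0008D921A2C2961.
Split into bytes (most-significant first): B0 00 8D 92 1A 2C 29 61.
Little-endian stores the least-significant byte at the lowest address.
So at ascending addresses the bytes are 61 29 2C 1A 92 8D 00 B0.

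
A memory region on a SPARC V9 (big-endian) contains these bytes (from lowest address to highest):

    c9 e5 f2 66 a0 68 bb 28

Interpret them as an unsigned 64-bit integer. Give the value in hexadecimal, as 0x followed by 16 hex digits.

Big-endian: lowest address holds the most-significant byte.
The bytes are already most-significant first: 0xC9E5F266A068BB28.

0xC9E5F266A068BB28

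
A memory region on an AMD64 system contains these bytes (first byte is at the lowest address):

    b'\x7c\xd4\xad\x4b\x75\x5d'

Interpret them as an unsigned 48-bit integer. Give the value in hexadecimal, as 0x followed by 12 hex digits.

0x5D754BADD47C

Little-endian: lowest address holds the least-significant byte.
Reassemble most-significant byte first: 5D 75 4B AD D4 7C → 0x5D754BADD47C.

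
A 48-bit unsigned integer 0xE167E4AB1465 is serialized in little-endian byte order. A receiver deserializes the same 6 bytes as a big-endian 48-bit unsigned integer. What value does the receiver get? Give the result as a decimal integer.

111139457624033

Stored little-endian, the bytes at ascending addresses are 65 14 AB E4 67 E1.
Read back as big-endian, the last byte is least significant, giving 0x6514ABE467E1.
0x6514ABE467E1 = 111139457624033.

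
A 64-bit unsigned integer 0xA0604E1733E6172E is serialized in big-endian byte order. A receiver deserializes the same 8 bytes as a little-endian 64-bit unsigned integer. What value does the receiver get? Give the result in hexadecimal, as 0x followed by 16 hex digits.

0x2E17E633174E60A0

Stored big-endian, the bytes at ascending addresses are A0 60 4E 17 33 E6 17 2E.
Read back as little-endian, the first byte is least significant, giving 0x2E17E633174E60A0.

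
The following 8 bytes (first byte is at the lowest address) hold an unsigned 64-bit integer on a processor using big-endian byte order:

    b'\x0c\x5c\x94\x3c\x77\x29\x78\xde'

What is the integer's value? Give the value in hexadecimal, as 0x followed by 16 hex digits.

Big-endian: lowest address holds the most-significant byte.
The bytes are already most-significant first: 0x0C5C943C772978DE.

0x0C5C943C772978DE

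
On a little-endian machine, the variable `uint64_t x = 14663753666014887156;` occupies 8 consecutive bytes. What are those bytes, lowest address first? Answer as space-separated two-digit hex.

F4 3C A6 70 44 1E 80 CB

14663753666014887156 in hexadecimal, padded to 64 bits, is 0xCB801E4470A63CF4.
Split into bytes (most-significant first): CB 80 1E 44 70 A6 3C F4.
Little-endian: lowest address holds the least-significant byte.
So at ascending addresses the bytes are F4 3C A6 70 44 1E 80 CB.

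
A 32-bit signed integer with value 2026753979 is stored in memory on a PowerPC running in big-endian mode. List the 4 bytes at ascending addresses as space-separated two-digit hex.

2026753979 in hexadecimal, padded to 32 bits, is 0x78CDCFBB.
Split into bytes (most-significant first): 78 CD CF BB.
Big-endian stores the most-significant byte at the lowest address.
So the memory order matches the most-significant-first order: 78 CD CF BB.

78 CD CF BB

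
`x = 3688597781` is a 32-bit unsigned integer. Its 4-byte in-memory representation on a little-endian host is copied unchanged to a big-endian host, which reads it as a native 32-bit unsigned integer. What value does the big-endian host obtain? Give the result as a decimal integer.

361356251

3688597781 in 32-bit hexadecimal is 0xDBDB8915.
Stored little-endian, the bytes at ascending addresses are 15 89 DB DB.
Read back as big-endian, the last byte is least significant, giving 0x1589DBDB.
0x1589DBDB = 361356251.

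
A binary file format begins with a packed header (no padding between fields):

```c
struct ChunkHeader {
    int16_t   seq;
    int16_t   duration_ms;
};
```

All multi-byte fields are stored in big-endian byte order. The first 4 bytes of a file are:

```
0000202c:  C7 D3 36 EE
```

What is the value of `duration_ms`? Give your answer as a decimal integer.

`duration_ms` follows `seq` (2 bytes), so it starts at byte offset 2 and occupies 2 bytes.
Bytes at offsets 2..3: 36 EE.
Big-endian: lowest address holds the most-significant byte.
The bytes are already most-significant first: 0x36EE.
0x36EE = 14062.

14062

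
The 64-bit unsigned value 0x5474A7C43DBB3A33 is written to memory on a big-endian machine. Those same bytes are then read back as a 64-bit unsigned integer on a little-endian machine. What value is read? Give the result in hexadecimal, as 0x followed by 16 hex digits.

Stored big-endian, the bytes at ascending addresses are 54 74 A7 C4 3D BB 3A 33.
Read back as little-endian, the first byte is least significant, giving 0x333ABB3DC4A77454.

0x333ABB3DC4A77454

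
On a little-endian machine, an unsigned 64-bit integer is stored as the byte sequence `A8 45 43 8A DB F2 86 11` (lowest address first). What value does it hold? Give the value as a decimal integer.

1262963770255426984

Little-endian stores the least-significant byte at the lowest address.
Reassemble most-significant byte first: 11 86 F2 DB 8A 43 45 A8 → 0x1186F2DB8A4345A8.
0x1186F2DB8A4345A8 = 1262963770255426984.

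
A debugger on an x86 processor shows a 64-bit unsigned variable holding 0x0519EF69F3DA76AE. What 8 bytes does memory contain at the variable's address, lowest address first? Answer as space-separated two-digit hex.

Split into bytes (most-significant first): 05 19 EF 69 F3 DA 76 AE.
Little-endian stores the least-significant byte at the lowest address.
So at ascending addresses the bytes are AE 76 DA F3 69 EF 19 05.

AE 76 DA F3 69 EF 19 05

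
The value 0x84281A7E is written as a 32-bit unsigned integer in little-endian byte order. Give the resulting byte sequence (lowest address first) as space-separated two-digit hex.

Split into bytes (most-significant first): 84 28 1A 7E.
Little-endian stores the least-significant byte at the lowest address.
So at ascending addresses the bytes are 7E 1A 28 84.

7E 1A 28 84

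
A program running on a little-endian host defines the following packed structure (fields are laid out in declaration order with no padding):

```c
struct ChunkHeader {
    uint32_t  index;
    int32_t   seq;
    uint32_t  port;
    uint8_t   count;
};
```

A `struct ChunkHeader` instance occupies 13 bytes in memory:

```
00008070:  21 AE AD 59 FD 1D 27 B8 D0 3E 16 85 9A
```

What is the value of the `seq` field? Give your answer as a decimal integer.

-1205395971

`seq` follows `index` (4 bytes), so it starts at byte offset 4 and occupies 4 bytes.
Bytes at offsets 4..7: FD 1D 27 B8.
In little-endian order the low byte comes first in memory.
Reassemble most-significant byte first: B8 27 1D FD → 0xB8271DFD.
Top bit is set, so as a signed 32-bit value this is 0xB8271DFD − 2^32 = -1205395971.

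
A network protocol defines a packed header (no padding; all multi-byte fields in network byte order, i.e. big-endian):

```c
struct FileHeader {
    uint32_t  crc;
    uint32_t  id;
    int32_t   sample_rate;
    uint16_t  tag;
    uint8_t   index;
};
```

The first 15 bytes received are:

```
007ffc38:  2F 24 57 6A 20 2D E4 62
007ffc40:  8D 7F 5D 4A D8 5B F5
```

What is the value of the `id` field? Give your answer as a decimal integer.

`id` follows `crc` (4 bytes), so it starts at byte offset 4 and occupies 4 bytes.
Bytes at offsets 4..7: 20 2D E4 62.
Big-endian stores the most-significant byte at the lowest address.
The bytes are already most-significant first: 0x202DE462.
0x202DE462 = 539878498.

539878498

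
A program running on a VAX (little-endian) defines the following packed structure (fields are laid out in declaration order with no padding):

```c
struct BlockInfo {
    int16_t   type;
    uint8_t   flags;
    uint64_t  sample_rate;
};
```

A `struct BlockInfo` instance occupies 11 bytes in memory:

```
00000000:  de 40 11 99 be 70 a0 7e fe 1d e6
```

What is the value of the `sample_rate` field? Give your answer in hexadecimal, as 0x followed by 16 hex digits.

0xE61DFE7EA070BE99

`sample_rate` follows `type` (2 B), `flags` (1 B), so it starts at offset 2 + 1 = 3 and occupies 8 bytes.
Bytes at offsets 3..10: 99 BE 70 A0 7E FE 1D E6.
Little-endian stores the least-significant byte at the lowest address.
Reassemble most-significant byte first: E6 1D FE 7E A0 70 BE 99 → 0xE61DFE7EA070BE99.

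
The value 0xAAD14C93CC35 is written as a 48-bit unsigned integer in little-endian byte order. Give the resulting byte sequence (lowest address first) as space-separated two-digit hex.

Split into bytes (most-significant first): AA D1 4C 93 CC 35.
Little-endian stores the least-significant byte at the lowest address.
So at ascending addresses the bytes are 35 CC 93 4C D1 AA.

35 CC 93 4C D1 AA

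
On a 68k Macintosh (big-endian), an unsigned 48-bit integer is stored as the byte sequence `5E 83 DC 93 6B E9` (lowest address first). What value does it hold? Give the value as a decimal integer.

103920434375657

Big-endian: lowest address holds the most-significant byte.
The bytes are already most-significant first: 0x5E83DC936BE9.
0x5E83DC936BE9 = 103920434375657.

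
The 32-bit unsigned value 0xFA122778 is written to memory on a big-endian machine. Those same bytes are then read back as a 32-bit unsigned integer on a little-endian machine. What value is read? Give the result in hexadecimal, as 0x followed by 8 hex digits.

Stored big-endian, the bytes at ascending addresses are FA 12 27 78.
Read back as little-endian, the first byte is least significant, giving 0x782712FA.

0x782712FA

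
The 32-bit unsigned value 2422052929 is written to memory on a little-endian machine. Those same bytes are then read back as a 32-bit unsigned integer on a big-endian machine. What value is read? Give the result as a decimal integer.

1100504464

2422052929 in 32-bit hexadecimal is 0x905D9841.
Stored little-endian, the bytes at ascending addresses are 41 98 5D 90.
Read back as big-endian, the last byte is least significant, giving 0x41985D90.
0x41985D90 = 1100504464.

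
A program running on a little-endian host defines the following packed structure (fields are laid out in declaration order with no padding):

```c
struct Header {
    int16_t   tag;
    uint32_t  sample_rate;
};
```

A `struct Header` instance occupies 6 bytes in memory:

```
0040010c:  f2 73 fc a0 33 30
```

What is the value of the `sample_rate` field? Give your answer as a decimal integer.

808689916

`sample_rate` follows `tag` (2 bytes), so it starts at byte offset 2 and occupies 4 bytes.
Bytes at offsets 2..5: FC A0 33 30.
Little-endian: lowest address holds the least-significant byte.
Reassemble most-significant byte first: 30 33 A0 FC → 0x3033A0FC.
0x3033A0FC = 808689916.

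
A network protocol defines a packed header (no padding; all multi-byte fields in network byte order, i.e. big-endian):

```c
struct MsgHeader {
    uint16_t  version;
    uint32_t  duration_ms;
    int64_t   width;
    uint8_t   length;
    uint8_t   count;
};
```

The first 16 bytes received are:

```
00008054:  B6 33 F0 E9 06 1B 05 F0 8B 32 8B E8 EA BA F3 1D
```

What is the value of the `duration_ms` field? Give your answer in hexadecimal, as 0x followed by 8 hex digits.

`duration_ms` follows `version` (2 bytes), so it starts at byte offset 2 and occupies 4 bytes.
Bytes at offsets 2..5: F0 E9 06 1B.
Big-endian stores the most-significant byte at the lowest address.
The bytes are already most-significant first: 0xF0E9061B.

0xF0E9061B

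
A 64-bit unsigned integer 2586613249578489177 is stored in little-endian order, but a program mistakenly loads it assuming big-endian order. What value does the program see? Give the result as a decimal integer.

2586613249578489177 in 64-bit hexadecimal is 0x23E57F0BC871D559.
Stored little-endian, the bytes at ascending addresses are 59 D5 71 C8 0B 7F E5 23.
Read back as big-endian, the last byte is least significant, giving 0x59D571C80B7FE523.
0x59D571C80B7FE523 = 6473205143415285027.

6473205143415285027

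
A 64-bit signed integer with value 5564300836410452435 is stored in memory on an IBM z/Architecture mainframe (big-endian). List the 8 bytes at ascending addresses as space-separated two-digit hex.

4D 38 5E 21 39 A7 69 D3

5564300836410452435 in hexadecimal, padded to 64 bits, is 0x4D385E2139A769D3.
Split into bytes (most-significant first): 4D 38 5E 21 39 A7 69 D3.
In big-endian order the high byte comes first in memory.
So the memory order matches the most-significant-first order: 4D 38 5E 21 39 A7 69 D3.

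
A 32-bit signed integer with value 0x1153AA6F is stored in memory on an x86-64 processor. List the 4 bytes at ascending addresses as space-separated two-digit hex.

Split into bytes (most-significant first): 11 53 AA 6F.
Little-endian: lowest address holds the least-significant byte.
So at ascending addresses the bytes are 6F AA 53 11.

6F AA 53 11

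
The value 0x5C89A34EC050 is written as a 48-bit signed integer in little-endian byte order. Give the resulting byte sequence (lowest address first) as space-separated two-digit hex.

50 C0 4E A3 89 5C

Split into bytes (most-significant first): 5C 89 A3 4E C0 50.
In little-endian order the low byte comes first in memory.
So at ascending addresses the bytes are 50 C0 4E A3 89 5C.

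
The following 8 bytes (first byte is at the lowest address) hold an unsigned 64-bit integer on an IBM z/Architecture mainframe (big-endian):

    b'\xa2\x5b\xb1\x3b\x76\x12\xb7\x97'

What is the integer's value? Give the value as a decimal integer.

11699139325967120279

Big-endian stores the most-significant byte at the lowest address.
The bytes are already most-significant first: 0xA25BB13B7612B797.
0xA25BB13B7612B797 = 11699139325967120279.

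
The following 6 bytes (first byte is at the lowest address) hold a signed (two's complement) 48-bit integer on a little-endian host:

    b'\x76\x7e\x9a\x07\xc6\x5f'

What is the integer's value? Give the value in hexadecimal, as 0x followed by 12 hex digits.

Little-endian stores the least-significant byte at the lowest address.
Reassemble most-significant byte first: 5F C6 07 9A 7E 76 → 0x5FC6079A7E76.

0x5FC6079A7E76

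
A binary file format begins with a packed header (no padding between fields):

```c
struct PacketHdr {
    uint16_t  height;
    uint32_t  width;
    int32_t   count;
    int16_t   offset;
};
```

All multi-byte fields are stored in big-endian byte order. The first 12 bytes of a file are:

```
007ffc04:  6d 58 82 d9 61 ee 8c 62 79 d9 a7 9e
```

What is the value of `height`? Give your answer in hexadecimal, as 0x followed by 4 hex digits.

0x6D58

`height` is the first field, at byte offset 0, occupying 2 bytes.
Bytes at offsets 0..1: 6D 58.
In big-endian order the high byte comes first in memory.
The bytes are already most-significant first: 0x6D58.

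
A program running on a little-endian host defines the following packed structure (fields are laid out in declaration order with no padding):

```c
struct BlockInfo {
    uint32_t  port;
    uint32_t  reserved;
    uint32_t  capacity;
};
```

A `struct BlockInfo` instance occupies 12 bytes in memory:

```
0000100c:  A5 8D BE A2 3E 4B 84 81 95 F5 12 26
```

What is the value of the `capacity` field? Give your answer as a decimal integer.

638776725

`capacity` follows `port` (4 B), `reserved` (4 B), so it starts at offset 4 + 4 = 8 and occupies 4 bytes.
Bytes at offsets 8..11: 95 F5 12 26.
In little-endian order the low byte comes first in memory.
Reassemble most-significant byte first: 26 12 F5 95 → 0x2612F595.
0x2612F595 = 638776725.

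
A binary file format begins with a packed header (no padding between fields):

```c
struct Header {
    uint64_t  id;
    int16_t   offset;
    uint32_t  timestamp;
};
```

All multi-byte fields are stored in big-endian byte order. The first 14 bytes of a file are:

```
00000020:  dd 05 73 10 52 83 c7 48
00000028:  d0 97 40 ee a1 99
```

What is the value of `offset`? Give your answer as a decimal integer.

`offset` follows `id` (8 bytes), so it starts at byte offset 8 and occupies 2 bytes.
Bytes at offsets 8..9: D0 97.
In big-endian order the high byte comes first in memory.
The bytes are already most-significant first: 0xD097.
Top bit is set, so as a signed 16-bit value this is 0xD097 − 2^16 = -12137.

-12137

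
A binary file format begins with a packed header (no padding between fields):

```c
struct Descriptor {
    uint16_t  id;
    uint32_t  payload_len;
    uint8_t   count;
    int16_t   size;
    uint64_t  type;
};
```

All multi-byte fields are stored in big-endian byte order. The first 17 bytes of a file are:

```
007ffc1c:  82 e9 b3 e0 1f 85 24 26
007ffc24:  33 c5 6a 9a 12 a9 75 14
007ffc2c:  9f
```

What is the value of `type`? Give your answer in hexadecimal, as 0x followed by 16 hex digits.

0xC56A9A12A975149F

`type` follows `id` (2 B), `payload_len` (4 B), `count` (1 B), `size` (2 B), so it starts at offset 2 + 4 + 1 + 2 = 9 and occupies 8 bytes.
Bytes at offsets 9..16: C5 6A 9A 12 A9 75 14 9F.
Big-endian: lowest address holds the most-significant byte.
The bytes are already most-significant first: 0xC56A9A12A975149F.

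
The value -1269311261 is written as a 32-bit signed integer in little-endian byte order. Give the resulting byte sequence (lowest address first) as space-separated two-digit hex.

E3 D8 57 B4

Two's complement of -1269311261 in 32 bits: 1269311261 = 0x4BA8271D; invert → 0xB457D8E2; add 1 → 0xB457D8E3.
Split into bytes (most-significant first): B4 57 D8 E3.
In little-endian order the low byte comes first in memory.
So at ascending addresses the bytes are E3 D8 57 B4.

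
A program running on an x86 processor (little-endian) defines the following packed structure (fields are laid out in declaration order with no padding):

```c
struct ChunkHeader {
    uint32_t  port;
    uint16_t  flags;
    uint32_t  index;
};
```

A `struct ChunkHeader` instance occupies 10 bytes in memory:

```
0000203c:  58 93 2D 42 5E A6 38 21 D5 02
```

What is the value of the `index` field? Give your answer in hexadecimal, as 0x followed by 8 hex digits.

`index` follows `port` (4 B), `flags` (2 B), so it starts at offset 4 + 2 = 6 and occupies 4 bytes.
Bytes at offsets 6..9: 38 21 D5 02.
Little-endian stores the least-significant byte at the lowest address.
Reassemble most-significant byte first: 02 D5 21 38 → 0x02D52138.

0x02D52138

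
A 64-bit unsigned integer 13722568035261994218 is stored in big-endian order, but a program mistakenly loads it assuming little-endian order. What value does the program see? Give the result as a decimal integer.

16921408342538743998

13722568035261994218 in 64-bit hexadecimal is 0xBE705AEC3BEBD4EA.
Stored big-endian, the bytes at ascending addresses are BE 70 5A EC 3B EB D4 EA.
Read back as little-endian, the first byte is least significant, giving 0xEAD4EB3BEC5A70BE.
0xEAD4EB3BEC5A70BE = 16921408342538743998.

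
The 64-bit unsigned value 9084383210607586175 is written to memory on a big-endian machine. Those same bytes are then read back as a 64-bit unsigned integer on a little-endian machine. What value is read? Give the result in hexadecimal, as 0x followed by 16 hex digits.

9084383210607586175 in 64-bit hexadecimal is 0x7E1236661FC9AB7F.
Stored big-endian, the bytes at ascending addresses are 7E 12 36 66 1F C9 AB 7F.
Read back as little-endian, the first byte is least significant, giving 0x7FABC91F6636127E.

0x7FABC91F6636127E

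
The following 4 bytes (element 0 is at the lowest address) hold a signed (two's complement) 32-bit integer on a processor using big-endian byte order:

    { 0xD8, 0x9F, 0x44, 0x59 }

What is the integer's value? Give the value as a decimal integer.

-660650919

Big-endian: lowest address holds the most-significant byte.
The bytes are already most-significant first: 0xD89F4459.
Top bit is set, so as a signed 32-bit value this is 0xD89F4459 − 2^32 = -660650919.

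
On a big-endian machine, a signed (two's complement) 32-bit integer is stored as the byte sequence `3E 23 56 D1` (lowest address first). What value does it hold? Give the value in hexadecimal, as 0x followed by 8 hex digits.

0x3E2356D1

Big-endian stores the most-significant byte at the lowest address.
The bytes are already most-significant first: 0x3E2356D1.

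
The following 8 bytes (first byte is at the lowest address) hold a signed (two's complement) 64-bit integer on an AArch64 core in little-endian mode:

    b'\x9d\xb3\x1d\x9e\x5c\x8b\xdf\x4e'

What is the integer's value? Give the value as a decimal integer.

Little-endian stores the least-significant byte at the lowest address.
Reassemble most-significant byte first: 4E DF 8B 5C 9E 1D B3 9D → 0x4EDF8B5C9E1DB39D.
0x4EDF8B5C9E1DB39D = 5683414484670854045.

5683414484670854045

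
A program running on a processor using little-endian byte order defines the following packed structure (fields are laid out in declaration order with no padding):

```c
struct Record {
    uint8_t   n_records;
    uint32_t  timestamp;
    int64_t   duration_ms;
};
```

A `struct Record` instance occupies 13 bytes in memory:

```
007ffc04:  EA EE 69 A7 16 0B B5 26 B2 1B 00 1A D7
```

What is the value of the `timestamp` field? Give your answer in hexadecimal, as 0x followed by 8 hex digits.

0x16A769EE

`timestamp` follows `n_records` (1 byte), so it starts at byte offset 1 and occupies 4 bytes.
Bytes at offsets 1..4: EE 69 A7 16.
Little-endian stores the least-significant byte at the lowest address.
Reassemble most-significant byte first: 16 A7 69 EE → 0x16A769EE.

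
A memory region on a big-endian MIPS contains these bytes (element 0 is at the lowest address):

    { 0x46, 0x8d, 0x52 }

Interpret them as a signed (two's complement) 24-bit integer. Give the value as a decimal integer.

Big-endian stores the most-significant byte at the lowest address.
The bytes are already most-significant first: 0x468D52.
0x468D52 = 4623698.

4623698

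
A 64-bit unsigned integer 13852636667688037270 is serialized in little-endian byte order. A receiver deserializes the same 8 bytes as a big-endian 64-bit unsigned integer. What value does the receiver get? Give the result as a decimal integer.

13852636667688037270 in 64-bit hexadecimal is 0xC03E73A7A418AB96.
Stored little-endian, the bytes at ascending addresses are 96 AB 18 A4 A7 73 3E C0.
Read back as big-endian, the last byte is least significant, giving 0x96AB18A4A7733EC0.
0x96AB18A4A7733EC0 = 10856798422169763520.

10856798422169763520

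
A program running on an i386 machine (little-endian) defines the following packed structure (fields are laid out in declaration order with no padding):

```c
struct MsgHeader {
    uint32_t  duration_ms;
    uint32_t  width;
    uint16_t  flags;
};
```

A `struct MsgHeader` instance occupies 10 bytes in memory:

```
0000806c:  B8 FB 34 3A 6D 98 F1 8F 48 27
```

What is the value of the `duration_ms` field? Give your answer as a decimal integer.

`duration_ms` is the first field, at byte offset 0, occupying 4 bytes.
Bytes at offsets 0..3: B8 FB 34 3A.
Little-endian stores the least-significant byte at the lowest address.
Reassemble most-significant byte first: 3A 34 FB B8 → 0x3A34FBB8.
0x3A34FBB8 = 976550840.

976550840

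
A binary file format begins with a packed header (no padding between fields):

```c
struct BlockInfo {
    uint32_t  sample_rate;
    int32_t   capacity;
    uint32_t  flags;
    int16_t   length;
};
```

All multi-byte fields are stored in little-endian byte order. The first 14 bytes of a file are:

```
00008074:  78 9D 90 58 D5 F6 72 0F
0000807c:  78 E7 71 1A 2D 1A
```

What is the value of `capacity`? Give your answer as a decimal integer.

`capacity` follows `sample_rate` (4 bytes), so it starts at byte offset 4 and occupies 4 bytes.
Bytes at offsets 4..7: D5 F6 72 0F.
In little-endian order the low byte comes first in memory.
Reassemble most-significant byte first: 0F 72 F6 D5 → 0x0F72F6D5.
0x0F72F6D5 = 259192533.

259192533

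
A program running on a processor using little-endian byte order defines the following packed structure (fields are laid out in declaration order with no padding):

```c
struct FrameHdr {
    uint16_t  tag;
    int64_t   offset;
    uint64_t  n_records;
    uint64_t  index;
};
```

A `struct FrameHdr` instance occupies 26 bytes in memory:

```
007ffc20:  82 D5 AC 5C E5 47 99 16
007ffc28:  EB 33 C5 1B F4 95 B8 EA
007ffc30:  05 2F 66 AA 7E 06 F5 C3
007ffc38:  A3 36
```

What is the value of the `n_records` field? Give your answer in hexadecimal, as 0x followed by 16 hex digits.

0x2F05EAB895F41BC5

`n_records` follows `tag` (2 B), `offset` (8 B), so it starts at offset 2 + 8 = 10 and occupies 8 bytes.
Bytes at offsets 10..17: C5 1B F4 95 B8 EA 05 2F.
In little-endian order the low byte comes first in memory.
Reassemble most-significant byte first: 2F 05 EA B8 95 F4 1B C5 → 0x2F05EAB895F41BC5.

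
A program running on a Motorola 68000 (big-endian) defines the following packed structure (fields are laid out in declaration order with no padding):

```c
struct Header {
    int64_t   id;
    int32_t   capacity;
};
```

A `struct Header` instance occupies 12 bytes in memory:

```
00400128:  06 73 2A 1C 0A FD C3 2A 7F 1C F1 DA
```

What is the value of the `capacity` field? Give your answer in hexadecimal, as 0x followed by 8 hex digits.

0x7F1CF1DA

`capacity` follows `id` (8 bytes), so it starts at byte offset 8 and occupies 4 bytes.
Bytes at offsets 8..11: 7F 1C F1 DA.
Big-endian stores the most-significant byte at the lowest address.
The bytes are already most-significant first: 0x7F1CF1DA.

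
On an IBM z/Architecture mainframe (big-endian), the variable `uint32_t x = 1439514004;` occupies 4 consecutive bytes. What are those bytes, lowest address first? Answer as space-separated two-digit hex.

55 CD 3D 94

1439514004 in hexadecimal, padded to 32 bits, is 0x55CD3D94.
Split into bytes (most-significant first): 55 CD 3D 94.
Big-endian stores the most-significant byte at the lowest address.
So the memory order matches the most-significant-first order: 55 CD 3D 94.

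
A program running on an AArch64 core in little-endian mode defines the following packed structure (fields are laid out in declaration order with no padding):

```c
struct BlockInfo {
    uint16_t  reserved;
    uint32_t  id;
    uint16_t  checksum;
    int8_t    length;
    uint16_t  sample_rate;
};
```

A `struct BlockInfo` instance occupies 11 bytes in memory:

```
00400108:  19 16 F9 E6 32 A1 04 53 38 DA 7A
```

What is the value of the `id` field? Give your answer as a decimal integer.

`id` follows `reserved` (2 bytes), so it starts at byte offset 2 and occupies 4 bytes.
Bytes at offsets 2..5: F9 E6 32 A1.
Little-endian stores the least-significant byte at the lowest address.
Reassemble most-significant byte first: A1 32 E6 F9 → 0xA132E6F9.
0xA132E6F9 = 2704467705.

2704467705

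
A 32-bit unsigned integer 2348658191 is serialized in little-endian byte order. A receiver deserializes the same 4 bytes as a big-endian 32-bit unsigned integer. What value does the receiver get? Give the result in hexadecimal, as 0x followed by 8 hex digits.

0x0FAEFD8B

2348658191 in 32-bit hexadecimal is 0x8BFDAE0F.
Stored little-endian, the bytes at ascending addresses are 0F AE FD 8B.
Read back as big-endian, the last byte is least significant, giving 0x0FAEFD8B.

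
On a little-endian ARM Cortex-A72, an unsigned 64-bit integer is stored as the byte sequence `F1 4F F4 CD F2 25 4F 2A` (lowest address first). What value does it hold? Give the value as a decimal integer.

3048697197520769009

Little-endian: lowest address holds the least-significant byte.
Reassemble most-significant byte first: 2A 4F 25 F2 CD F4 4F F1 → 0x2A4F25F2CDF44FF1.
0x2A4F25F2CDF44FF1 = 3048697197520769009.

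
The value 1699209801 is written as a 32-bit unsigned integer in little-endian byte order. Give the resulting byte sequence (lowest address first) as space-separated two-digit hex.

1699209801 in hexadecimal, padded to 32 bits, is 0x6547E249.
Split into bytes (most-significant first): 65 47 E2 49.
Little-endian stores the least-significant byte at the lowest address.
So at ascending addresses the bytes are 49 E2 47 65.

49 E2 47 65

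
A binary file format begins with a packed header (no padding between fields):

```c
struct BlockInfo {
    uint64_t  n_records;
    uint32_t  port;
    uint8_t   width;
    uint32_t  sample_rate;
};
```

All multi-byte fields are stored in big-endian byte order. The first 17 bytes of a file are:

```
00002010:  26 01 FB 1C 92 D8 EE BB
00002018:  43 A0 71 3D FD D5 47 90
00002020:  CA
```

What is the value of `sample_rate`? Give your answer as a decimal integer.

`sample_rate` follows `n_records` (8 B), `port` (4 B), `width` (1 B), so it starts at offset 8 + 4 + 1 = 13 and occupies 4 bytes.
Bytes at offsets 13..16: D5 47 90 CA.
Big-endian stores the most-significant byte at the lowest address.
The bytes are already most-significant first: 0xD54790CA.
0xD54790CA = 3578237130.

3578237130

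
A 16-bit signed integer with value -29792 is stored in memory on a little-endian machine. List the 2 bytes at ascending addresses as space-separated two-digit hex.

A0 8B

Two's complement of -29792 in 16 bits: 29792 = 0x7460; invert → 0x8B9F; add 1 → 0x8BA0.
Split into bytes (most-significant first): 8B A0.
Little-endian: lowest address holds the least-significant byte.
So at ascending addresses the bytes are A0 8B.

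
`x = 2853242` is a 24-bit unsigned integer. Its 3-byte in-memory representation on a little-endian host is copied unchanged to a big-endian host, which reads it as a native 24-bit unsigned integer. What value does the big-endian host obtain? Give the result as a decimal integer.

8030507

2853242 in 24-bit hexadecimal is 0x2B897A.
Stored little-endian, the bytes at ascending addresses are 7A 89 2B.
Read back as big-endian, the last byte is least significant, giving 0x7A892B.
0x7A892B = 8030507.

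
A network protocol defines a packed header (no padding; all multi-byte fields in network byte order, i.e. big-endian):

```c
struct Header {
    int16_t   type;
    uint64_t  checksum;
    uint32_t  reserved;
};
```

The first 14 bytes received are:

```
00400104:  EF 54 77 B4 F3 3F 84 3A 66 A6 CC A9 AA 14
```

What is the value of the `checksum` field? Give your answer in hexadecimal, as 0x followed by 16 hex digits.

0x77B4F33F843A66A6

`checksum` follows `type` (2 bytes), so it starts at byte offset 2 and occupies 8 bytes.
Bytes at offsets 2..9: 77 B4 F3 3F 84 3A 66 A6.
Big-endian stores the most-significant byte at the lowest address.
The bytes are already most-significant first: 0x77B4F33F843A66A6.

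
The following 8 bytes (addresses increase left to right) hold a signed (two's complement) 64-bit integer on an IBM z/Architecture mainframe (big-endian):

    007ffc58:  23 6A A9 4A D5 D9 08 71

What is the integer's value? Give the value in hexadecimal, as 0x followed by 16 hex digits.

0x236AA94AD5D90871

In big-endian order the high byte comes first in memory.
The bytes are already most-significant first: 0x236AA94AD5D90871.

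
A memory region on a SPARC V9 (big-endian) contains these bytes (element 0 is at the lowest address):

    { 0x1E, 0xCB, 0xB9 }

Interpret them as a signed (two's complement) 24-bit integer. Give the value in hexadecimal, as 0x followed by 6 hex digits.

0x1ECBB9

Big-endian stores the most-significant byte at the lowest address.
The bytes are already most-significant first: 0x1ECBB9.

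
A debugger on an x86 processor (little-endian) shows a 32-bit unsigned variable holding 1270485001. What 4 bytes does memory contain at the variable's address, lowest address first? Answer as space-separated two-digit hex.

1270485001 in hexadecimal, padded to 32 bits, is 0x4BBA1009.
Split into bytes (most-significant first): 4B BA 10 09.
In little-endian order the low byte comes first in memory.
So at ascending addresses the bytes are 09 10 BA 4B.

09 10 BA 4B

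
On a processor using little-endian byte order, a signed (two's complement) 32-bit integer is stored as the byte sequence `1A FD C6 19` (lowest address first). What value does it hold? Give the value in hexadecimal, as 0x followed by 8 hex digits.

In little-endian order the low byte comes first in memory.
Reassemble most-significant byte first: 19 C6 FD 1A → 0x19C6FD1A.

0x19C6FD1A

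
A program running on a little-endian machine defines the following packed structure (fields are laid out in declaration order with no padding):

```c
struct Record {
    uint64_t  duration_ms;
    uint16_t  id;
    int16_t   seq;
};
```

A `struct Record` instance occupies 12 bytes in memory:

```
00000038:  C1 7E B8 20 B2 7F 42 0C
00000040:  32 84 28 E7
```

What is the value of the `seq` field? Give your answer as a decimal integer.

`seq` follows `duration_ms` (8 B), `id` (2 B), so it starts at offset 8 + 2 = 10 and occupies 2 bytes.
Bytes at offsets 10..11: 28 E7.
Little-endian stores the least-significant byte at the lowest address.
Reassemble most-significant byte first: E7 28 → 0xE728.
Top bit is set, so as a signed 16-bit value this is 0xE728 − 2^16 = -6360.

-6360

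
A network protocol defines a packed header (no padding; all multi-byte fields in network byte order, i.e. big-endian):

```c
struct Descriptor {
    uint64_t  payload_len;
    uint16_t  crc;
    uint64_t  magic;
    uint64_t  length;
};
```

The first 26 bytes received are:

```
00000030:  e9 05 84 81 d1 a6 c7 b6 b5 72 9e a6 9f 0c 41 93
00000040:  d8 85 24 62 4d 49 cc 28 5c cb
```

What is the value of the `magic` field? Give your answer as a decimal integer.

`magic` follows `payload_len` (8 B), `crc` (2 B), so it starts at offset 8 + 2 = 10 and occupies 8 bytes.
Bytes at offsets 10..17: 9E A6 9F 0C 41 93 D8 85.
In big-endian order the high byte comes first in memory.
The bytes are already most-significant first: 0x9EA69F0C4193D885.
0x9EA69F0C4193D885 = 11431999579115214981.

11431999579115214981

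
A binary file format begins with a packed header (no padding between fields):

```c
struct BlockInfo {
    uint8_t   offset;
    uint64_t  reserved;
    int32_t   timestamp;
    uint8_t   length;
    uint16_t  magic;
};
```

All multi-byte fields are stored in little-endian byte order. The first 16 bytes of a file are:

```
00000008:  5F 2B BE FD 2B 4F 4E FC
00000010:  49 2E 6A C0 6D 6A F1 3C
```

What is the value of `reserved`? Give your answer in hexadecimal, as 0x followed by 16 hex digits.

0x49FC4E4F2BFDBE2B

`reserved` follows `offset` (1 byte), so it starts at byte offset 1 and occupies 8 bytes.
Bytes at offsets 1..8: 2B BE FD 2B 4F 4E FC 49.
In little-endian order the low byte comes first in memory.
Reassemble most-significant byte first: 49 FC 4E 4F 2B FD BE 2B → 0x49FC4E4F2BFDBE2B.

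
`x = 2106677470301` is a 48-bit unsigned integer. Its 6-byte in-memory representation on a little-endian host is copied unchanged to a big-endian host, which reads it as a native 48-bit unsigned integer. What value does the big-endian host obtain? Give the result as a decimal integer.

102412480145921

2106677470301 in 48-bit hexadecimal is 0x01EA7FC3245D.
Stored little-endian, the bytes at ascending addresses are 5D 24 C3 7F EA 01.
Read back as big-endian, the last byte is least significant, giving 0x5D24C37FEA01.
0x5D24C37FEA01 = 102412480145921.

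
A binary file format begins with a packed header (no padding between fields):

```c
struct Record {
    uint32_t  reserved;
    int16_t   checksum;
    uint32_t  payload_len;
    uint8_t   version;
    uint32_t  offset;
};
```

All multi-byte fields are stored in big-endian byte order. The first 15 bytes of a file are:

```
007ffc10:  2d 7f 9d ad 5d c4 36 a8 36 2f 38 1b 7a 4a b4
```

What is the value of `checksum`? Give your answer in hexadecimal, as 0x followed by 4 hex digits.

`checksum` follows `reserved` (4 bytes), so it starts at byte offset 4 and occupies 2 bytes.
Bytes at offsets 4..5: 5D C4.
Big-endian: lowest address holds the most-significant byte.
The bytes are already most-significant first: 0x5DC4.

0x5DC4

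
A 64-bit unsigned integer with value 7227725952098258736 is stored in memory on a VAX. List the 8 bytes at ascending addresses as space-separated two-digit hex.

30 4F B0 94 75 0A 4E 64

7227725952098258736 in hexadecimal, padded to 64 bits, is 0x644E0A7594B04F30.
Split into bytes (most-significant first): 64 4E 0A 75 94 B0 4F 30.
Little-endian stores the least-significant byte at the lowest address.
So at ascending addresses the bytes are 30 4F B0 94 75 0A 4E 64.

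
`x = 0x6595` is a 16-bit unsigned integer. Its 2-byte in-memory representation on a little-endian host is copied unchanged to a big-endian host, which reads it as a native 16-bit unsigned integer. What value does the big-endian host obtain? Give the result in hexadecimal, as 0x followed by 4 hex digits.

0x9565

Stored little-endian, the bytes at ascending addresses are 95 65.
Read back as big-endian, the last byte is least significant, giving 0x9565.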